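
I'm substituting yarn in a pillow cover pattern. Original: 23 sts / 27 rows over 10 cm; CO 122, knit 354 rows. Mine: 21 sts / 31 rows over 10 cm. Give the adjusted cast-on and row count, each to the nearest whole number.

Stitches: 122 × 21/23 = 111.39 → 111.
Rows: 354 × 31/27 = 406.44 → 406.

Cast on 111 stitches; work 406 rows.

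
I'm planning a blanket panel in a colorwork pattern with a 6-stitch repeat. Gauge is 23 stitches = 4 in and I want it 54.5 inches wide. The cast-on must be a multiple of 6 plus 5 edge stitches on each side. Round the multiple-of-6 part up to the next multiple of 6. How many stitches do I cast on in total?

Cast on 316 stitches.

23 / 4 = 5.75 sts per inch.
54.5 × 5.75 = 313.38 sts.
Less 10 edge sts → 303.38 for the repeat.
Next multiple of 6: 306.
Add back 10 edge sts → 316.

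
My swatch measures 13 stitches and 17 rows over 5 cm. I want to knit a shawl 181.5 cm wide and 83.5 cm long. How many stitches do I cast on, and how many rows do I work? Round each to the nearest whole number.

Stitch gauge = 13/5 = 2.6 sts/cm; 181.5 × 2.6 = 471.90 → 472 sts.
Row gauge = 17/5 = 3.4 rows/cm; 83.5 × 3.4 = 283.90 → 284 rows.

Cast on 472 stitches and work 284 rows.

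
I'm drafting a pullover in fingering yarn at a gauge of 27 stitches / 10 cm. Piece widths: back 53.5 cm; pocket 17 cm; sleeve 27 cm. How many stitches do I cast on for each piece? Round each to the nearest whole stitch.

back 144; pocket 46; sleeve 73.

Rate = 27/10 = 2.7 sts per cm.
back: 53.5 × 2.7 = 144.45 → 144.
pocket: 17 × 2.7 = 45.90 → 46.
sleeve: 27 × 2.7 = 72.90 → 73.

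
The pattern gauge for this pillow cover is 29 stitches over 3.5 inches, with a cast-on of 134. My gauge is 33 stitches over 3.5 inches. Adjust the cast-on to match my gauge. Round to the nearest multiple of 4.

CO 152 sts.

Scale factor = 33 / 29 = 1.138.
134 × 33 / 29 = 152.48 sts.
→ 152 sts.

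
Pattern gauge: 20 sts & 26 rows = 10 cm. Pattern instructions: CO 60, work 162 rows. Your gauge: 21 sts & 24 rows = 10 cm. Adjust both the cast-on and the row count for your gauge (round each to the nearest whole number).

Cast on 63 stitches; work 150 rows.

Stitches: 60 × 21/20 = 63.00 → 63.
Rows: 162 × 24/26 = 149.54 → 150.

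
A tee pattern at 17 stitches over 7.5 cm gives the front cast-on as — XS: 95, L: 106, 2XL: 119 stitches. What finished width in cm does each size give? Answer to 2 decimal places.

XS 41.91 cm; L 46.76 cm; 2XL 52.50 cm.

17/7.5 = 2.267 sts per cm.
XS: 95 / 2.267 = 41.912 → 41.91 cm.
L: 106 / 2.267 = 46.765 → 46.76 cm.
2XL: 119 / 2.267 = 52.500 → 52.50 cm.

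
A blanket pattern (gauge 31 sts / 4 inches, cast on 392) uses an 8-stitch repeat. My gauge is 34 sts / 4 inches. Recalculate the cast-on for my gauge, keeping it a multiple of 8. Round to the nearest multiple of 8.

392 × 34 / 31 = 429.94.
Nearest multiple of 8: 432.

Cast on 432 stitches.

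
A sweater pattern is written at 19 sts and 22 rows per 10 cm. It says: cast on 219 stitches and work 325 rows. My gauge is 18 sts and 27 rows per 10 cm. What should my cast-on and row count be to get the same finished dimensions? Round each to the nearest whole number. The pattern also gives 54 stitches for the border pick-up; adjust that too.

Stitches: 219 × 18/19 = 207.47 → 207.
Rows: 325 × 27/22 = 398.86 → 399.
border pick-up: 54 × 18/19 = 51.16 → 51.

Cast on 207 stitches; work 399 rows; border pick-up 51 stitches.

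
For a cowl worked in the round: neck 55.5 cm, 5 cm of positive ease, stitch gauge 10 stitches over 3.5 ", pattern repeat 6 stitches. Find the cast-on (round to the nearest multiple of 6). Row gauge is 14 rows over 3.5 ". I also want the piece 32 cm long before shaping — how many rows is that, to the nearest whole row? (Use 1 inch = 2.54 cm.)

Finished = 55.5 + 5 = 60.5 cm.
60.5 cm × 1/2.54 = 23.82 inches.
10/3.5 = 2.857 sts per in; 23.82 × 2.857 = 68.05 sts.
Nearest multiple of 6 → 66.
32 cm = 12.60 inches; × 4 = 50.39 → 50 rows.

Cast on 66 stitches; work 50 rows.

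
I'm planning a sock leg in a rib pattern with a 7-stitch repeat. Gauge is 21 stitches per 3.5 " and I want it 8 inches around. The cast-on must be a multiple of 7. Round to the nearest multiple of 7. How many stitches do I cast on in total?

Cast on 49 stitches.

21 / 3.5 = 6 sts per inch.
8 × 6 = 48.00 sts.
Nearest multiple of 7: 49.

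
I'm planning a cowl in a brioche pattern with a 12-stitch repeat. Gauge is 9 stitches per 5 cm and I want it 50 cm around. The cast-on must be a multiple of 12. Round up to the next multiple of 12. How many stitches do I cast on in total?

CO 96 sts.

9 / 5 = 1.8 sts per cm.
50 × 1.8 = 90.00 sts.
Next multiple of 12: 96.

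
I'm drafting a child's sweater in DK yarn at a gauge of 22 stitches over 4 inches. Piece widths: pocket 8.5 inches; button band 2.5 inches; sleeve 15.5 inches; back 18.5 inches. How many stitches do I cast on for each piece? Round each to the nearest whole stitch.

pocket 47; button band 14; sleeve 85; back 102.

Rate = 22/4 = 5.5 sts per in.
pocket: 8.5 × 5.5 = 46.75 → 47.
button band: 2.5 × 5.5 = 13.75 → 14.
sleeve: 15.5 × 5.5 = 85.25 → 85.
back: 18.5 × 5.5 = 101.75 → 102.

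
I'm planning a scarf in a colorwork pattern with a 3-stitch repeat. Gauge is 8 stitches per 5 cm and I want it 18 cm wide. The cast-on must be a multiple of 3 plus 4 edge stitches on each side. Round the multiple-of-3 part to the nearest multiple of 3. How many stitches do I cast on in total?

Cast on 29 stitches.

8 / 5 = 1.6 sts per cm.
18 × 1.6 = 28.80 sts.
Less 8 edge sts → 20.80 for the repeat.
Nearest multiple of 3: 21.
Add back 8 edge sts → 29.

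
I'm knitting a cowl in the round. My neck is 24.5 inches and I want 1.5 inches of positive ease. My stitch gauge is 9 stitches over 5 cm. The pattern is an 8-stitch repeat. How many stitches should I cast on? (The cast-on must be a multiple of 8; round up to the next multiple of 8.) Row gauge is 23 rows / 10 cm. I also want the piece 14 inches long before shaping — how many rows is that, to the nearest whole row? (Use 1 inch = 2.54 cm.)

Finished = 24.5 + 1.5 = 26 inches.
26 inches × 2.54 = 66.04 cm.
9/5 = 1.8 sts per cm; 66.04 × 1.8 = 118.87 sts.
Next multiple of 8 → 120.
14 inches = 35.56 cm; × 2.3 = 81.79 → 82 rows.

Cast on 120 stitches; work 82 rows.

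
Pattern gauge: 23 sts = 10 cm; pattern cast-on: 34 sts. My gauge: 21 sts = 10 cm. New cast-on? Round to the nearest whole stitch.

31 stitches.

Scale factor = 21 / 23 = 0.913.
34 × 21 / 23 = 31.04 sts.
→ 31 sts.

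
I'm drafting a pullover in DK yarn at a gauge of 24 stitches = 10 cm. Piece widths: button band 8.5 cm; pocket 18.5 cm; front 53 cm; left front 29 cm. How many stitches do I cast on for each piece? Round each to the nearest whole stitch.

button band 20; pocket 44; front 127; left front 70.

Rate = 24/10 = 2.4 sts per cm.
button band: 8.5 × 2.4 = 20.40 → 20.
pocket: 18.5 × 2.4 = 44.40 → 44.
front: 53 × 2.4 = 127.20 → 127.
left front: 29 × 2.4 = 69.60 → 70.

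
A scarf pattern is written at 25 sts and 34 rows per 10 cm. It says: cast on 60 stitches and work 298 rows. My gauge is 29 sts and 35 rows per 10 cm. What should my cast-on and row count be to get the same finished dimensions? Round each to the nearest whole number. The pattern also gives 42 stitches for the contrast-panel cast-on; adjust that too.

Cast on 70 stitches; work 307 rows; contrast-panel cast-on 49 stitches.

Stitches: 60 × 29/25 = 69.60 → 70.
Rows: 298 × 35/34 = 306.76 → 307.
contrast-panel cast-on: 42 × 29/25 = 48.72 → 49.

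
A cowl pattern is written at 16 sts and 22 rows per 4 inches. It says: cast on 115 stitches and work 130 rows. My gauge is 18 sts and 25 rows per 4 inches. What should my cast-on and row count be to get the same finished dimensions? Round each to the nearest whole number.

Stitches: 115 × 18/16 = 129.38 → 129.
Rows: 130 × 25/22 = 147.73 → 148.

Cast on 129 stitches; work 148 rows.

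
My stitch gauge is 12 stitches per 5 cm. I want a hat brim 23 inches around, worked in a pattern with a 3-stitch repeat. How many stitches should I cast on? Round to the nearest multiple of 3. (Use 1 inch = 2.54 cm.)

23 in = 23 × 2.54 = 58.42 cm.
12 / 5 = 2.4 sts/cm.
58.42 × 2.4 = 140.21 sts.
→ 141.

141 stitches.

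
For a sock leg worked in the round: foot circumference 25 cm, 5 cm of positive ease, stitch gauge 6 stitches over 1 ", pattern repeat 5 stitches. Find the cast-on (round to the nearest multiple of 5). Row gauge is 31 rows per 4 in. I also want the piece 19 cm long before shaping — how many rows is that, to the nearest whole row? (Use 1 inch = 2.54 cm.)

Finished = 25 + 5 = 30 cm.
30 cm × 1/2.54 = 11.81 inches.
6/1 = 6 sts per in; 11.81 × 6 = 70.87 sts.
Nearest multiple of 5 → 70.
19 cm = 7.48 inches; × 7.75 = 57.97 → 58 rows.

Cast on 70 stitches; work 58 rows.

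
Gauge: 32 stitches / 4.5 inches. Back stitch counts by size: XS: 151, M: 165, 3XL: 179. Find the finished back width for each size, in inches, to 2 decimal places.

XS 21.23 inches; M 23.20 inches; 3XL 25.17 inches.

32/4.5 = 7.111 sts per in.
XS: 151 / 7.111 = 21.234 → 21.23 in.
M: 165 / 7.111 = 23.203 → 23.20 in.
3XL: 179 / 7.111 = 25.172 → 25.17 in.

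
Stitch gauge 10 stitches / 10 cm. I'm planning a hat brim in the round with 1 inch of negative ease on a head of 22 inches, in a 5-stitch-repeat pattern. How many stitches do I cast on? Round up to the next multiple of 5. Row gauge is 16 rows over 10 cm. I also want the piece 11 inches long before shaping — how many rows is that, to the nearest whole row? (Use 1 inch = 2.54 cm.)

Finished = 22 − 1 = 21 inches.
21 inches × 2.54 = 53.34 cm.
10/10 = 1 sts per cm; 53.34 × 1 = 53.34 sts.
Next multiple of 5 → 55.
11 inches = 27.94 cm; × 1.6 = 44.70 → 45 rows.

Cast on 55 stitches; work 45 rows.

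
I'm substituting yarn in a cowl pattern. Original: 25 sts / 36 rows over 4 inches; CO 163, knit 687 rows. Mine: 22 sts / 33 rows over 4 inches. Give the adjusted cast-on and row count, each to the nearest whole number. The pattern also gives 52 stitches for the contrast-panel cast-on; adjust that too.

Stitches: 163 × 22/25 = 143.44 → 143.
Rows: 687 × 33/36 = 629.75 → 630.
contrast-panel cast-on: 52 × 22/25 = 45.76 → 46.

Cast on 143 stitches; work 630 rows; contrast-panel cast-on 46 stitches.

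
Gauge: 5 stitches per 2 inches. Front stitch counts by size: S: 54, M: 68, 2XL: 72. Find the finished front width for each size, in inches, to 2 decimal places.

S 21.60 inches; M 27.20 inches; 2XL 28.80 inches.

5/2 = 2.5 sts per in.
S: 54 / 2.5 = 21.600 → 21.60 in.
M: 68 / 2.5 = 27.200 → 27.20 in.
2XL: 72 / 2.5 = 28.800 → 28.80 in.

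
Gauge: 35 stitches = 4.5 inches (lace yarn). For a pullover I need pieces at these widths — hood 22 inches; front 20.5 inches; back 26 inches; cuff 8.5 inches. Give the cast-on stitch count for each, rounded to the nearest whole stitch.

hood 171; front 159; back 202; cuff 66.

Rate = 35/4.5 = 7.778 sts per in.
hood: 22 × 7.778 = 171.11 → 171.
front: 20.5 × 7.778 = 159.44 → 159.
back: 26 × 7.778 = 202.22 → 202.
cuff: 8.5 × 7.778 = 66.11 → 66.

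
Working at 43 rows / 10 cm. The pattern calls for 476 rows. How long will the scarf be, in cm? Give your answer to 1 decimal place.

43 rows / 10 cm = 4.3 rows per cm.
476 / 4.3 = 110.70 cm.

110.7 cm.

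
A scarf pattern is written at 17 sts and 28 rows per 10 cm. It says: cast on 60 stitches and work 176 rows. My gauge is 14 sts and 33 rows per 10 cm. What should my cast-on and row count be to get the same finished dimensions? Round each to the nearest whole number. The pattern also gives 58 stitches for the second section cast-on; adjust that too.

Cast on 49 stitches; work 207 rows; second section cast-on 48 stitches.

Stitches: 60 × 14/17 = 49.41 → 49.
Rows: 176 × 33/28 = 207.43 → 207.
second section cast-on: 58 × 14/17 = 47.76 → 48.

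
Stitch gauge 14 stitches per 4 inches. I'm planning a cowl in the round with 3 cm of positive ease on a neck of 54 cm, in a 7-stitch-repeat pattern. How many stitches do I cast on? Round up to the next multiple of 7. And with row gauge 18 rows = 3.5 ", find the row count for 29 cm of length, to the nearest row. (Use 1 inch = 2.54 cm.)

Finished = 54 + 3 = 57 cm.
57 cm × 1/2.54 = 22.44 inches.
14/4 = 3.5 sts per in; 22.44 × 3.5 = 78.54 sts.
Next multiple of 7 → 84.
29 cm = 11.42 inches; × 5.143 = 58.72 → 59 rows.

Cast on 84 stitches; work 59 rows.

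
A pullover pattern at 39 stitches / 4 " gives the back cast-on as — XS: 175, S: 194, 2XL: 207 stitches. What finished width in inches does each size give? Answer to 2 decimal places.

XS 17.95 inches; S 19.90 inches; 2XL 21.23 inches.

39/4 = 9.75 sts per in.
XS: 175 / 9.75 = 17.949 → 17.95 in.
S: 194 / 9.75 = 19.897 → 19.90 in.
2XL: 207 / 9.75 = 21.231 → 21.23 in.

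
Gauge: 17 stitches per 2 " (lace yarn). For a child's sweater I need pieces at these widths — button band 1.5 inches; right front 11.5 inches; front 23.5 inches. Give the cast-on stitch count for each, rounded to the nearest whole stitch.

Rate = 17/2 = 8.5 sts per in.
button band: 1.5 × 8.5 = 12.75 → 13.
right front: 11.5 × 8.5 = 97.75 → 98.
front: 23.5 × 8.5 = 199.75 → 200.

button band 13; right front 98; front 200.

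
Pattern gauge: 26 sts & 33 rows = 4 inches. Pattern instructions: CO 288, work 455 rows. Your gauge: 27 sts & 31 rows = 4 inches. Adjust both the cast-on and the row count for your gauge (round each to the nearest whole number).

Stitches: 288 × 27/26 = 299.08 → 299.
Rows: 455 × 31/33 = 427.42 → 427.

Cast on 299 stitches; work 427 rows.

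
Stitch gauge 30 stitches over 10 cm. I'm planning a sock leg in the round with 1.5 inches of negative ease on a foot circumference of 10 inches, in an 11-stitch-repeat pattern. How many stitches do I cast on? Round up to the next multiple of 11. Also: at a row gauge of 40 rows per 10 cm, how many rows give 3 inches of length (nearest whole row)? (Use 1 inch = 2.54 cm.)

Finished = 10 − 1.5 = 8.5 inches.
8.5 inches × 2.54 = 21.59 cm.
30/10 = 3 sts per cm; 21.59 × 3 = 64.77 sts.
Next multiple of 11 → 66.
3 inches = 7.62 cm; × 4 = 30.48 → 30 rows.

Cast on 66 stitches; work 30 rows.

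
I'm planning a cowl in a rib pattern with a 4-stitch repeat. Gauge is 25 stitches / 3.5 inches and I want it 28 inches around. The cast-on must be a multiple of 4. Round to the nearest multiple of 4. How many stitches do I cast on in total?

Cast on 200 stitches.

25 / 3.5 = 7.143 sts per inch.
28 × 7.143 = 200.00 sts.
Nearest multiple of 4: 200.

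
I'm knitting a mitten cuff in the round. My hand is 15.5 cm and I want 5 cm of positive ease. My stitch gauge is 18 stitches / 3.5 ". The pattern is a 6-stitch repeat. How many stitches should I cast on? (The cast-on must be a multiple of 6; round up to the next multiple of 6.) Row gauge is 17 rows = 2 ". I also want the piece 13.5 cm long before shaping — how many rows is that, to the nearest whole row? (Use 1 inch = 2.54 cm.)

Finished = 15.5 + 5 = 20.5 cm.
20.5 cm × 1/2.54 = 8.07 inches.
18/3.5 = 5.143 sts per in; 8.07 × 5.143 = 41.51 sts.
Next multiple of 6 → 42.
13.5 cm = 5.31 inches; × 8.5 = 45.18 → 45 rows.

Cast on 42 stitches; work 45 rows.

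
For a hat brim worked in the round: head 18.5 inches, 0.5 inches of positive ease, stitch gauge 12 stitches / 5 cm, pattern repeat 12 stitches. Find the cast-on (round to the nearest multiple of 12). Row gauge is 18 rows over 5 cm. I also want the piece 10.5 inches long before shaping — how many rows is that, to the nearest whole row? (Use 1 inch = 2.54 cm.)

Cast on 120 stitches; work 96 rows.

Finished = 18.5 + 0.5 = 19 inches.
19 inches × 2.54 = 48.26 cm.
12/5 = 2.4 sts per cm; 48.26 × 2.4 = 115.82 sts.
Nearest multiple of 12 → 120.
10.5 inches = 26.67 cm; × 3.6 = 96.01 → 96 rows.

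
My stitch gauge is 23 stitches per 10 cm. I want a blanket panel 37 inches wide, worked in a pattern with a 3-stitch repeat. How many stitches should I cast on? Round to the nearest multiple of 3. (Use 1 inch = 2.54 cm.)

Cast on 216 stitches.

37 in = 37 × 2.54 = 93.98 cm.
23 / 10 = 2.3 sts/cm.
93.98 × 2.3 = 216.15 sts.
→ 216.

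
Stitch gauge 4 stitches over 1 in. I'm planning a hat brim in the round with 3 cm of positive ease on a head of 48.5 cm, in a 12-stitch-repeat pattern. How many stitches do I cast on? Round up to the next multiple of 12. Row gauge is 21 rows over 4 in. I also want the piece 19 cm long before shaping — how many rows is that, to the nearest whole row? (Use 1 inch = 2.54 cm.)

Finished = 48.5 + 3 = 51.5 cm.
51.5 cm × 1/2.54 = 20.28 inches.
4/1 = 4 sts per in; 20.28 × 4 = 81.10 sts.
Next multiple of 12 → 84.
19 cm = 7.48 inches; × 5.25 = 39.27 → 39 rows.

Cast on 84 stitches; work 39 rows.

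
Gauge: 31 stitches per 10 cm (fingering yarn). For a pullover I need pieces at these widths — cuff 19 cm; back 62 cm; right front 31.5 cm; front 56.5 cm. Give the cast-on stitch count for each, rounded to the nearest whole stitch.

Rate = 31/10 = 3.1 sts per cm.
cuff: 19 × 3.1 = 58.90 → 59.
back: 62 × 3.1 = 192.20 → 192.
right front: 31.5 × 3.1 = 97.65 → 98.
front: 56.5 × 3.1 = 175.15 → 175.

cuff 59; back 192; right front 98; front 175.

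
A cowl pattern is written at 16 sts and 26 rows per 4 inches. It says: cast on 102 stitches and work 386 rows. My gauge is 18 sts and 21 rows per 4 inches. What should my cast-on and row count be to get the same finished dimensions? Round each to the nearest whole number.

Cast on 115 stitches; work 312 rows.

Stitches: 102 × 18/16 = 114.75 → 115.
Rows: 386 × 21/26 = 311.77 → 312.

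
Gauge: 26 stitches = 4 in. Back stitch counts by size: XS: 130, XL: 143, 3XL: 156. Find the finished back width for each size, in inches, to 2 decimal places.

XS 20.00 inches; XL 22.00 inches; 3XL 24.00 inches.

26/4 = 6.5 sts per in.
XS: 130 / 6.5 = 20.000 → 20.00 in.
XL: 143 / 6.5 = 22.000 → 22.00 in.
3XL: 156 / 6.5 = 24.000 → 24.00 in.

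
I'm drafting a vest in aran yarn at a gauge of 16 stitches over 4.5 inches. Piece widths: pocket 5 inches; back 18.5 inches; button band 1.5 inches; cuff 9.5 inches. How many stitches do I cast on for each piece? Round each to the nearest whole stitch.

pocket 18; back 66; button band 5; cuff 34.

Rate = 16/4.5 = 3.556 sts per in.
pocket: 5 × 3.556 = 17.78 → 18.
back: 18.5 × 3.556 = 65.78 → 66.
button band: 1.5 × 3.556 = 5.33 → 5.
cuff: 9.5 × 3.556 = 33.78 → 34.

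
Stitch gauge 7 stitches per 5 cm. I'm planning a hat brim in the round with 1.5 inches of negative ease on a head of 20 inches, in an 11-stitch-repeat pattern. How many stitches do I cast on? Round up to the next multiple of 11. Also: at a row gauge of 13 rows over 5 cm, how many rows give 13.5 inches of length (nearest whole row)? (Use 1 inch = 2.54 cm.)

Cast on 66 stitches; work 89 rows.

Finished = 20 − 1.5 = 18.5 inches.
18.5 inches × 2.54 = 46.99 cm.
7/5 = 1.4 sts per cm; 46.99 × 1.4 = 65.79 sts.
Next multiple of 11 → 66.
13.5 inches = 34.29 cm; × 2.6 = 89.15 → 89 rows.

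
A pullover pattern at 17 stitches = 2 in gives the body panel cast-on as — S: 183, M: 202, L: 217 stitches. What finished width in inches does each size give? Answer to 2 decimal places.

S 21.53 inches; M 23.76 inches; L 25.53 inches.

17/2 = 8.5 sts per in.
S: 183 / 8.5 = 21.529 → 21.53 in.
M: 202 / 8.5 = 23.765 → 23.76 in.
L: 217 / 8.5 = 25.529 → 25.53 in.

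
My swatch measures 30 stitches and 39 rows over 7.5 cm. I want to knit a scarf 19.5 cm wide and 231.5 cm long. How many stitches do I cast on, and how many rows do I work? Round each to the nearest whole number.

Cast on 78 stitches and work 1204 rows.

Stitch gauge = 30/7.5 = 4 sts/cm; 19.5 × 4 = 78.00 → 78 sts.
Row gauge = 39/7.5 = 5.2 rows/cm; 231.5 × 5.2 = 1203.80 → 1204 rows.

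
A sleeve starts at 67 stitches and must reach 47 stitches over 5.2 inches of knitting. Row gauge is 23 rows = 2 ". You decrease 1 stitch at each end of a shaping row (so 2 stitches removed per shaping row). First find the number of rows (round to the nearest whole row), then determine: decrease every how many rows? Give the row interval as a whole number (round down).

Decrease every 6th row.

Rows = 5.2 × 11.5 = 59.8 → 60 rows.
Stitches to remove: 20 → 10 shaping rows (at 2 st each).
60 / 10 = 6.00 → every 6 rows.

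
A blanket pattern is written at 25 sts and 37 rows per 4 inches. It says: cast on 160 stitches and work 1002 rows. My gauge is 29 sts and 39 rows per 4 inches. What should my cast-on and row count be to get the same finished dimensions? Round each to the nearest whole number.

Cast on 186 stitches; work 1056 rows.

Stitches: 160 × 29/25 = 185.60 → 186.
Rows: 1002 × 39/37 = 1056.16 → 1056.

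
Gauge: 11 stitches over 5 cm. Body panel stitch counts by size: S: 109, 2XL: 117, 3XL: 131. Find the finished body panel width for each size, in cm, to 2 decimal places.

S 49.55 cm; 2XL 53.18 cm; 3XL 59.55 cm.

11/5 = 2.2 sts per cm.
S: 109 / 2.2 = 49.545 → 49.55 cm.
2XL: 117 / 2.2 = 53.182 → 53.18 cm.
3XL: 131 / 2.2 = 59.545 → 59.55 cm.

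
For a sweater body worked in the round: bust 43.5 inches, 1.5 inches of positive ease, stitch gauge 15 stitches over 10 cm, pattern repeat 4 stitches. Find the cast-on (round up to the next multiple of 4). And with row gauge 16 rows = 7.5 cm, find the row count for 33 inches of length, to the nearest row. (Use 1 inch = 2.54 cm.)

Finished = 43.5 + 1.5 = 45 inches.
45 inches × 2.54 = 114.30 cm.
15/10 = 1.5 sts per cm; 114.30 × 1.5 = 171.45 sts.
Next multiple of 4 → 172.
33 inches = 83.82 cm; × 2.133 = 178.82 → 179 rows.

Cast on 172 stitches; work 179 rows.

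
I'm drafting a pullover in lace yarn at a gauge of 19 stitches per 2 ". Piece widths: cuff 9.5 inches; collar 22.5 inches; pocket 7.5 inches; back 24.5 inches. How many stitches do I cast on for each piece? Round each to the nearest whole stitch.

cuff 90; collar 214; pocket 71; back 233.

Rate = 19/2 = 9.5 sts per in.
cuff: 9.5 × 9.5 = 90.25 → 90.
collar: 22.5 × 9.5 = 213.75 → 214.
pocket: 7.5 × 9.5 = 71.25 → 71.
back: 24.5 × 9.5 = 232.75 → 233.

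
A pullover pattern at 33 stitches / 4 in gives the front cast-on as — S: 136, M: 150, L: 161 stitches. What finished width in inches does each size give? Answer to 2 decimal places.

33/4 = 8.25 sts per in.
S: 136 / 8.25 = 16.485 → 16.48 in.
M: 150 / 8.25 = 18.182 → 18.18 in.
L: 161 / 8.25 = 19.515 → 19.52 in.

S 16.48 inches; M 18.18 inches; L 19.52 inches.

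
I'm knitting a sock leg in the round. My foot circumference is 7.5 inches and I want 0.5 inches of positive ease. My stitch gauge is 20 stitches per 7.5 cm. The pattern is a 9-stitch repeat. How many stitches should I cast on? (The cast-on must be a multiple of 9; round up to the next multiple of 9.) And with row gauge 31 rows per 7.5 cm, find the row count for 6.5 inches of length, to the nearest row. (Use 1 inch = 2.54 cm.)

Finished = 7.5 + 0.5 = 8 inches.
8 inches × 2.54 = 20.32 cm.
20/7.5 = 2.667 sts per cm; 20.32 × 2.667 = 54.19 sts.
Next multiple of 9 → 63.
6.5 inches = 16.51 cm; × 4.133 = 68.24 → 68 rows.

Cast on 63 stitches; work 68 rows.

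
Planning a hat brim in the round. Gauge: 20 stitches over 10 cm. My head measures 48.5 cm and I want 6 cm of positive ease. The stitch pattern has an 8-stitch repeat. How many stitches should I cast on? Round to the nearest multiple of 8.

Finished = 48.5 + 6 = 54.5 cm.
20 / 10 = 2 sts/cm.
54.5 × 2 = 109.00 sts.
Nearest multiple of 8: 112.

Cast on 112 stitches.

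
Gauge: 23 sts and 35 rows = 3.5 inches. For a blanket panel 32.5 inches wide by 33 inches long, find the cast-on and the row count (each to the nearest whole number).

Stitch gauge = 23/3.5 = 6.571 sts/in; 32.5 × 6.571 = 213.57 → 214 sts.
Row gauge = 35/3.5 = 10 rows/in; 33 × 10 = 330.00 → 330 rows.

Cast on 214 stitches and work 330 rows.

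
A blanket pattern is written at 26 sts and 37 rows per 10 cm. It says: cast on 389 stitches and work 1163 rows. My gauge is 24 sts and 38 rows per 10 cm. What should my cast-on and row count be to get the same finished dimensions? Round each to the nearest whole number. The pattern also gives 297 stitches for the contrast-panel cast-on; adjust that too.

Stitches: 389 × 24/26 = 359.08 → 359.
Rows: 1163 × 38/37 = 1194.43 → 1194.
contrast-panel cast-on: 297 × 24/26 = 274.15 → 274.

Cast on 359 stitches; work 1194 rows; contrast-panel cast-on 274 stitches.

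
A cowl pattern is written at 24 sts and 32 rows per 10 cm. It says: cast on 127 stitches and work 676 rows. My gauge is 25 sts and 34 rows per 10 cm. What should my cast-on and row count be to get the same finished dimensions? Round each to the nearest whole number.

Stitches: 127 × 25/24 = 132.29 → 132.
Rows: 676 × 34/32 = 718.25 → 718.

Cast on 132 stitches; work 718 rows.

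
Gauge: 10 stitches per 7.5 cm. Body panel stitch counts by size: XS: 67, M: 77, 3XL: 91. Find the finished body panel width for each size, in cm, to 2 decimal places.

10/7.5 = 1.333 sts per cm.
XS: 67 / 1.333 = 50.250 → 50.25 cm.
M: 77 / 1.333 = 57.750 → 57.75 cm.
3XL: 91 / 1.333 = 68.250 → 68.25 cm.

XS 50.25 cm; M 57.75 cm; 3XL 68.25 cm.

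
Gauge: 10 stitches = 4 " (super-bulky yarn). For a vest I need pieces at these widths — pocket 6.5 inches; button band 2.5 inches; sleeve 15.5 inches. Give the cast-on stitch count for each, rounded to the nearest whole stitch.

pocket 16; button band 6; sleeve 39.

Rate = 10/4 = 2.5 sts per in.
pocket: 6.5 × 2.5 = 16.25 → 16.
button band: 2.5 × 2.5 = 6.25 → 6.
sleeve: 15.5 × 2.5 = 38.75 → 39.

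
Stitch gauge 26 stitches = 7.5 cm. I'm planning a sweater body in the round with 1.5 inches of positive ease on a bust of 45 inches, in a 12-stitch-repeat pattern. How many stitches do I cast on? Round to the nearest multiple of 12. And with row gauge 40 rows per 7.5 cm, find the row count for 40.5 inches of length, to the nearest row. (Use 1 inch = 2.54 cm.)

Finished = 45 + 1.5 = 46.5 inches.
46.5 inches × 2.54 = 118.11 cm.
26/7.5 = 3.467 sts per cm; 118.11 × 3.467 = 409.45 sts.
Nearest multiple of 12 → 408.
40.5 inches = 102.87 cm; × 5.333 = 548.64 → 549 rows.

Cast on 408 stitches; work 549 rows.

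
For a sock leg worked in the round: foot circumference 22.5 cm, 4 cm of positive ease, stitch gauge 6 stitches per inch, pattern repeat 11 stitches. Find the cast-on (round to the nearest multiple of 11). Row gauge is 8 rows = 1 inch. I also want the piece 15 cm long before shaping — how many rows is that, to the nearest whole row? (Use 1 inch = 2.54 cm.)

Finished = 22.5 + 4 = 26.5 cm.
26.5 cm × 1/2.54 = 10.43 inches.
6/1 = 6 sts per in; 10.43 × 6 = 62.60 sts.
Nearest multiple of 11 → 66.
15 cm = 5.91 inches; × 8 = 47.24 → 47 rows.

Cast on 66 stitches; work 47 rows.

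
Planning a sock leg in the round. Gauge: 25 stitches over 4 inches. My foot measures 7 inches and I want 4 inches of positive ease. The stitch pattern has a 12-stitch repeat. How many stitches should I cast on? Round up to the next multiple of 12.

Finished = 7 + 4 = 11 inches.
25 / 4 = 6.25 sts/in.
11 × 6.25 = 68.75 sts.
Next multiple of 12: 72.

Cast on 72 stitches.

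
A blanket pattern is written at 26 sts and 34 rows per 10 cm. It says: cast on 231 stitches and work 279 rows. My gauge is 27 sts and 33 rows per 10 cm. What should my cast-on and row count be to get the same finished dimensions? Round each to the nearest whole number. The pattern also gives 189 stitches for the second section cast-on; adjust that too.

Stitches: 231 × 27/26 = 239.88 → 240.
Rows: 279 × 33/34 = 270.79 → 271.
second section cast-on: 189 × 27/26 = 196.27 → 196.

Cast on 240 stitches; work 271 rows; second section cast-on 196 stitches.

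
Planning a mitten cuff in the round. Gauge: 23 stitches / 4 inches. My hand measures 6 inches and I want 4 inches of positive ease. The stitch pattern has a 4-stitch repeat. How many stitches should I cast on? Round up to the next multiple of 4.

Finished = 6 + 4 = 10 inches.
23 / 4 = 5.75 sts/in.
10 × 5.75 = 57.50 sts.
Next multiple of 4: 60.

Cast on 60 stitches.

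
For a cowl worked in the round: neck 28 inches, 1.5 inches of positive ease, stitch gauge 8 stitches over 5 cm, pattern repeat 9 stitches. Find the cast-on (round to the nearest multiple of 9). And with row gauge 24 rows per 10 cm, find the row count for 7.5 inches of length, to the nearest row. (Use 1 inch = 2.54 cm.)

Finished = 28 + 1.5 = 29.5 inches.
29.5 inches × 2.54 = 74.93 cm.
8/5 = 1.6 sts per cm; 74.93 × 1.6 = 119.89 sts.
Nearest multiple of 9 → 117.
7.5 inches = 19.05 cm; × 2.4 = 45.72 → 46 rows.

Cast on 117 stitches; work 46 rows.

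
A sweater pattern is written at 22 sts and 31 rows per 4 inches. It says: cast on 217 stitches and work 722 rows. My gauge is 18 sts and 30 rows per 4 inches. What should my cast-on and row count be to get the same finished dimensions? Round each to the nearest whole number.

Stitches: 217 × 18/22 = 177.55 → 178.
Rows: 722 × 30/31 = 698.71 → 699.

Cast on 178 stitches; work 699 rows.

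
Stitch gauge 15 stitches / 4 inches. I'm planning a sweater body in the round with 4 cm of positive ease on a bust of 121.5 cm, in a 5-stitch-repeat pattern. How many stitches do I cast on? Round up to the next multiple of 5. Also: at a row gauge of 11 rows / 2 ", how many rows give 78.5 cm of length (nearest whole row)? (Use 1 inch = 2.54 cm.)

Finished = 121.5 + 4 = 125.5 cm.
125.5 cm × 1/2.54 = 49.41 inches.
15/4 = 3.75 sts per in; 49.41 × 3.75 = 185.29 sts.
Next multiple of 5 → 190.
78.5 cm = 30.91 inches; × 5.5 = 169.98 → 170 rows.

Cast on 190 stitches; work 170 rows.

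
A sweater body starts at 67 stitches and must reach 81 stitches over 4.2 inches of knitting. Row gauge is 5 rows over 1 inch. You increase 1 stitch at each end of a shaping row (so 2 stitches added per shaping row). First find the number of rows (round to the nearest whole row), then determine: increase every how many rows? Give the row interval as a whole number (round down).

Increase every 3rd row.

Rows = 4.2 × 5 = 21.0 → 21 rows.
Stitches to add: 14 → 7 shaping rows (at 2 st each).
21 / 7 = 3.00 → every 3 rows.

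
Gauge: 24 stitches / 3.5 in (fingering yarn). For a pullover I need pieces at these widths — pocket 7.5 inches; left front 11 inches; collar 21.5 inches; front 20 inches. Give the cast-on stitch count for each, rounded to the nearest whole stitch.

Rate = 24/3.5 = 6.857 sts per in.
pocket: 7.5 × 6.857 = 51.43 → 51.
left front: 11 × 6.857 = 75.43 → 75.
collar: 21.5 × 6.857 = 147.43 → 147.
front: 20 × 6.857 = 137.14 → 137.

pocket 51; left front 75; collar 147; front 137.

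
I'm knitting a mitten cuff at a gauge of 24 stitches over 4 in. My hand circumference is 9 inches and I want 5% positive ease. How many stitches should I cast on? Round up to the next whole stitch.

57 stitches.

Finished = 9 × 1.05 = 9.45 in.
24 / 4 = 6 sts per inch.
9.45 × 6 = 56.70 sts.
→ 57 sts.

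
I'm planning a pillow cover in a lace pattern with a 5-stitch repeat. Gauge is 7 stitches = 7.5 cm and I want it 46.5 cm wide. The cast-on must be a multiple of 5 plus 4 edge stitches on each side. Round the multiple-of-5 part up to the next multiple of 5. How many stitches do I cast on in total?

7 / 7.5 = 0.933 sts per cm.
46.5 × 0.933 = 43.40 sts.
Less 8 edge sts → 35.40 for the repeat.
Next multiple of 5: 40.
Add back 8 edge sts → 48.

48 stitches.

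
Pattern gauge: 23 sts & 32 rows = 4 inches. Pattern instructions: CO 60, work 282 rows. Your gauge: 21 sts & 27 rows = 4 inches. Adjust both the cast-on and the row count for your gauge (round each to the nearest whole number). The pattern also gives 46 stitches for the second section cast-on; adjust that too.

Cast on 55 stitches; work 238 rows; second section cast-on 42 stitches.

Stitches: 60 × 21/23 = 54.78 → 55.
Rows: 282 × 27/32 = 237.94 → 238.
second section cast-on: 46 × 21/23 = 42.00 → 42.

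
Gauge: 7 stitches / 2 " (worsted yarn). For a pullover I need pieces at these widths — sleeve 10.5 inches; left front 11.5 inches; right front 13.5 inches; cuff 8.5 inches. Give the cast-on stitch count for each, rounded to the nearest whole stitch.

Rate = 7/2 = 3.5 sts per in.
sleeve: 10.5 × 3.5 = 36.75 → 37.
left front: 11.5 × 3.5 = 40.25 → 40.
right front: 13.5 × 3.5 = 47.25 → 47.
cuff: 8.5 × 3.5 = 29.75 → 30.

sleeve 37; left front 40; right front 47; cuff 30.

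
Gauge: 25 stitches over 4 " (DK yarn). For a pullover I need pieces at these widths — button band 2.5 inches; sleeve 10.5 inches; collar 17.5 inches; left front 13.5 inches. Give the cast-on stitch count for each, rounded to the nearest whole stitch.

button band 16; sleeve 66; collar 109; left front 84.

Rate = 25/4 = 6.25 sts per in.
button band: 2.5 × 6.25 = 15.62 → 16.
sleeve: 10.5 × 6.25 = 65.62 → 66.
collar: 17.5 × 6.25 = 109.38 → 109.
left front: 13.5 × 6.25 = 84.38 → 84.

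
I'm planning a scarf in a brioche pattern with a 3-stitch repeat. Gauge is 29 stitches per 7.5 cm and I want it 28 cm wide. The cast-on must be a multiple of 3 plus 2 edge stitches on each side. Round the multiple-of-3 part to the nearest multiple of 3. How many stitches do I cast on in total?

29 / 7.5 = 3.867 sts per cm.
28 × 3.867 = 108.27 sts.
Less 4 edge sts → 104.27 for the repeat.
Nearest multiple of 3: 105.
Add back 4 edge sts → 109.

109 stitches.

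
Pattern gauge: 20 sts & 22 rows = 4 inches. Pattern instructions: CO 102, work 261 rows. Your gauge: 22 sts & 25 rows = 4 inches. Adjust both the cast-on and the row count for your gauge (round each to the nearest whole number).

Cast on 112 stitches; work 297 rows.

Stitches: 102 × 22/20 = 112.20 → 112.
Rows: 261 × 25/22 = 296.59 → 297.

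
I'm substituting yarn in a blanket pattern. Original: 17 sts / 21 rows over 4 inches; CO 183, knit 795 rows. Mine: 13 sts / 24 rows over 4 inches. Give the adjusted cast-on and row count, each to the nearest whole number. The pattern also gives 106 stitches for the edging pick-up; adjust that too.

Cast on 140 stitches; work 909 rows; edging pick-up 81 stitches.

Stitches: 183 × 13/17 = 139.94 → 140.
Rows: 795 × 24/21 = 908.57 → 909.
edging pick-up: 106 × 13/17 = 81.06 → 81.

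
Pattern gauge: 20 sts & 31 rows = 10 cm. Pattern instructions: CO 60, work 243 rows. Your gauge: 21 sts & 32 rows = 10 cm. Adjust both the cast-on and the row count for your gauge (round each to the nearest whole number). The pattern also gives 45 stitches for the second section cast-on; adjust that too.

Cast on 63 stitches; work 251 rows; second section cast-on 47 stitches.

Stitches: 60 × 21/20 = 63.00 → 63.
Rows: 243 × 32/31 = 250.84 → 251.
second section cast-on: 45 × 21/20 = 47.25 → 47.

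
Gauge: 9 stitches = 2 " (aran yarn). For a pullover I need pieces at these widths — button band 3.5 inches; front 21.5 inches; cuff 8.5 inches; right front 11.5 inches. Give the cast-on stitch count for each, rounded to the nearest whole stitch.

Rate = 9/2 = 4.5 sts per in.
button band: 3.5 × 4.5 = 15.75 → 16.
front: 21.5 × 4.5 = 96.75 → 97.
cuff: 8.5 × 4.5 = 38.25 → 38.
right front: 11.5 × 4.5 = 51.75 → 52.

button band 16; front 97; cuff 38; right front 52.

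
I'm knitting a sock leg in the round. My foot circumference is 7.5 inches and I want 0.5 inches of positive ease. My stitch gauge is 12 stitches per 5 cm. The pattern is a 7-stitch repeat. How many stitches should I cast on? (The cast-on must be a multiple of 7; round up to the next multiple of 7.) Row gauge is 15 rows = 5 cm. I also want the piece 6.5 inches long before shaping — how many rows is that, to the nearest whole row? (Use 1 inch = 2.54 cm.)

Finished = 7.5 + 0.5 = 8 inches.
8 inches × 2.54 = 20.32 cm.
12/5 = 2.4 sts per cm; 20.32 × 2.4 = 48.77 sts.
Next multiple of 7 → 49.
6.5 inches = 16.51 cm; × 3 = 49.53 → 50 rows.

Cast on 49 stitches; work 50 rows.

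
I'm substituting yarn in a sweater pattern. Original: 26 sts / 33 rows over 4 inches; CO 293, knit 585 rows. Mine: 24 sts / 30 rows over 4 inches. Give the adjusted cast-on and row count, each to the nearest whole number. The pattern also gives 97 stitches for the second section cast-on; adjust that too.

Stitches: 293 × 24/26 = 270.46 → 270.
Rows: 585 × 30/33 = 531.82 → 532.
second section cast-on: 97 × 24/26 = 89.54 → 90.

Cast on 270 stitches; work 532 rows; second section cast-on 90 stitches.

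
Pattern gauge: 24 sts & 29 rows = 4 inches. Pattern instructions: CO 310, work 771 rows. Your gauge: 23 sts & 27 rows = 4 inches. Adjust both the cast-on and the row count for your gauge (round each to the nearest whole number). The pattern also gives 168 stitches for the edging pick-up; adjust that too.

Stitches: 310 × 23/24 = 297.08 → 297.
Rows: 771 × 27/29 = 717.83 → 718.
edging pick-up: 168 × 23/24 = 161.00 → 161.

Cast on 297 stitches; work 718 rows; edging pick-up 161 stitches.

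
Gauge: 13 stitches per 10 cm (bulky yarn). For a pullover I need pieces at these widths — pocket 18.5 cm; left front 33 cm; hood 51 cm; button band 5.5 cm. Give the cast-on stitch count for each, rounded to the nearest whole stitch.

pocket 24; left front 43; hood 66; button band 7.

Rate = 13/10 = 1.3 sts per cm.
pocket: 18.5 × 1.3 = 24.05 → 24.
left front: 33 × 1.3 = 42.90 → 43.
hood: 51 × 1.3 = 66.30 → 66.
button band: 5.5 × 1.3 = 7.15 → 7.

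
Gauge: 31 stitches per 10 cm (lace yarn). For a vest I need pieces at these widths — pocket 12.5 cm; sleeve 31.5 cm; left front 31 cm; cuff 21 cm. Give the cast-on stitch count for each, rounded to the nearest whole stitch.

pocket 39; sleeve 98; left front 96; cuff 65.

Rate = 31/10 = 3.1 sts per cm.
pocket: 12.5 × 3.1 = 38.75 → 39.
sleeve: 31.5 × 3.1 = 97.65 → 98.
left front: 31 × 3.1 = 96.10 → 96.
cuff: 21 × 3.1 = 65.10 → 65.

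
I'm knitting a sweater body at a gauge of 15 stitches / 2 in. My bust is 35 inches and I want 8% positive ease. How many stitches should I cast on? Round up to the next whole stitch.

Finished = 35 × 1.08 = 37.80 in.
15 / 2 = 7.5 sts per inch.
37.80 × 7.5 = 283.50 sts.
→ 284 sts.

CO 284 sts.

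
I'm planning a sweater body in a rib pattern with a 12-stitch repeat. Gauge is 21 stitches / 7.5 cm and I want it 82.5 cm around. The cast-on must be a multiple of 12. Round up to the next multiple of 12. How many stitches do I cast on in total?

21 / 7.5 = 2.8 sts per cm.
82.5 × 2.8 = 231.00 sts.
Next multiple of 12: 240.

Cast on 240 stitches.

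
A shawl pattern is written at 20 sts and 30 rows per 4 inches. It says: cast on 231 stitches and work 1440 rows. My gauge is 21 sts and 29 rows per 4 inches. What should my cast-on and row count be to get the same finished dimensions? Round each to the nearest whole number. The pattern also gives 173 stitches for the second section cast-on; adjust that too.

Stitches: 231 × 21/20 = 242.55 → 243.
Rows: 1440 × 29/30 = 1392.00 → 1392.
second section cast-on: 173 × 21/20 = 181.65 → 182.

Cast on 243 stitches; work 1392 rows; second section cast-on 182 stitches.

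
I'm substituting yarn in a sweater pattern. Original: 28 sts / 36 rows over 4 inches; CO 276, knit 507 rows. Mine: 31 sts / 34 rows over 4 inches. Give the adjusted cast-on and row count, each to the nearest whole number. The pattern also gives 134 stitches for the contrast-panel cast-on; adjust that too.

Stitches: 276 × 31/28 = 305.57 → 306.
Rows: 507 × 34/36 = 478.83 → 479.
contrast-panel cast-on: 134 × 31/28 = 148.36 → 148.

Cast on 306 stitches; work 479 rows; contrast-panel cast-on 148 stitches.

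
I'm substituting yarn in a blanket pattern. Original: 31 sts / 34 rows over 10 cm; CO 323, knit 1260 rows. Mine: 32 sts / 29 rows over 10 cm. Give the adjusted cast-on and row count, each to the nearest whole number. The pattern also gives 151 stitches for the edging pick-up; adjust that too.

Cast on 333 stitches; work 1075 rows; edging pick-up 156 stitches.

Stitches: 323 × 32/31 = 333.42 → 333.
Rows: 1260 × 29/34 = 1074.71 → 1075.
edging pick-up: 151 × 32/31 = 155.87 → 156.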